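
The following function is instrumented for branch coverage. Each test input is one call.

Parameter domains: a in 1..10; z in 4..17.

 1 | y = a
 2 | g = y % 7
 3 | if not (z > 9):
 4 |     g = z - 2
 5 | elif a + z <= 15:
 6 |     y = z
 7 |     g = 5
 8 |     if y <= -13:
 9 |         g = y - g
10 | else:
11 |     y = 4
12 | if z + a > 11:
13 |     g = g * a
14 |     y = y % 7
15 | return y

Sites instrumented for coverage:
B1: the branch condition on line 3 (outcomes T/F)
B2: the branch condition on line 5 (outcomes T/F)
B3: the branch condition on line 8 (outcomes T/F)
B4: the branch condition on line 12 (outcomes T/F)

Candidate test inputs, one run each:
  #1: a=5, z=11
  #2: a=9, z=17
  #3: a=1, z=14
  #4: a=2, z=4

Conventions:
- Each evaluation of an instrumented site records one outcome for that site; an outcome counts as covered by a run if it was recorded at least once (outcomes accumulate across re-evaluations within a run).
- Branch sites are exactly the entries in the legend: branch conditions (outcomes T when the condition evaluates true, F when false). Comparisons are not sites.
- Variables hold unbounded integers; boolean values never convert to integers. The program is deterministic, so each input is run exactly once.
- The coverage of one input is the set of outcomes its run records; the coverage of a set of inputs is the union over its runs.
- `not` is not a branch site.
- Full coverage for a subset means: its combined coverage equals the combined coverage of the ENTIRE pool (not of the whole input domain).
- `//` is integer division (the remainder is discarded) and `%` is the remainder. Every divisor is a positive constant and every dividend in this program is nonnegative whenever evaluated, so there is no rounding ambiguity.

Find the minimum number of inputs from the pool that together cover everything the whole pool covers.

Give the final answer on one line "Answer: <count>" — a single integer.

#1 (a=5, z=11) -> B1->F, B2->F, B4->T; covered: B1=F, B2=F, B4=T
#2 (a=9, z=17) -> B1->F, B2->F, B4->T; covered: B1=F, B2=F, B4=T
#3 (a=1, z=14) -> B1->F, B2->T, B3->F, B4->T; covered: B1=F, B2=T, B3=F, B4=T
#4 (a=2, z=4) -> B1->T, B4->F; covered: B1=T, B4=F
the full pool covers 7 outcomes: B1=T, B1=F, B2=T, B2=F, B3=F, B4=T, B4=F
no size-1 subset reaches all 7 outcomes (best union: 4/7)
no size-2 subset reaches all 7 outcomes (best union: 6/7)
inputs {1, 3, 4} (size 3) cover everything; no size-3 subset with a lexicographically smaller index list covers all 7

Answer: 3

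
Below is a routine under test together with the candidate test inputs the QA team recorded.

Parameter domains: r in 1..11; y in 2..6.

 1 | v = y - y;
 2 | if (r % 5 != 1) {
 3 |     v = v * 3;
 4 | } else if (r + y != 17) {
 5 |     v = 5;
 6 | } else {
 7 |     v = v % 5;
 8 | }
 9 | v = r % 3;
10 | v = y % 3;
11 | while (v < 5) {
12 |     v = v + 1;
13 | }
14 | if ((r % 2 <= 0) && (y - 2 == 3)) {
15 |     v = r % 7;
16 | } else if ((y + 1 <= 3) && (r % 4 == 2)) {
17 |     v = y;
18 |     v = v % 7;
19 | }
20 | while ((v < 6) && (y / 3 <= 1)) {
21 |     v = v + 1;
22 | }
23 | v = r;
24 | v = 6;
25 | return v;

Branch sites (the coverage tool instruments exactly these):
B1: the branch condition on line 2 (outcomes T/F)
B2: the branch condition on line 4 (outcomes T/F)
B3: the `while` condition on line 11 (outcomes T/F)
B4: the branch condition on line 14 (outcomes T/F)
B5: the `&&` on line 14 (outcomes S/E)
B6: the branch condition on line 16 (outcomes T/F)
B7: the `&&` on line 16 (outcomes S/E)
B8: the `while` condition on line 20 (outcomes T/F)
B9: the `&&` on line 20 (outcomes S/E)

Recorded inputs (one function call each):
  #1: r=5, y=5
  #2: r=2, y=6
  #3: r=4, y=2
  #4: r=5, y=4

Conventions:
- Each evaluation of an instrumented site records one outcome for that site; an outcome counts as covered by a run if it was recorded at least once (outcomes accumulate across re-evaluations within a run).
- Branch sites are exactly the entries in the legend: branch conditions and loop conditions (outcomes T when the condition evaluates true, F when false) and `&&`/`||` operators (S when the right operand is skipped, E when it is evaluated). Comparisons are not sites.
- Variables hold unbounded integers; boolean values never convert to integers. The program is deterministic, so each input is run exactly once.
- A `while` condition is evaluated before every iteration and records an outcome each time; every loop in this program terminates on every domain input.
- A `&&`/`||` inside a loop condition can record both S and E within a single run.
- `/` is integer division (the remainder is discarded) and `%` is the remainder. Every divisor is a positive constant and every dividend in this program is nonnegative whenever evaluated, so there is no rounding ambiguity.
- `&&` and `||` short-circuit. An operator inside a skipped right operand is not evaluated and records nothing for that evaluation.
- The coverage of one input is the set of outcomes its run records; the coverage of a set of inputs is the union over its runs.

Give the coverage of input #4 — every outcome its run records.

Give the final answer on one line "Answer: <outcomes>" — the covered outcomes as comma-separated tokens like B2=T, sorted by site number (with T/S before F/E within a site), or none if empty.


Tracing the run of input #4 (r=5, y=4):
  B1->T, B3->T, B3->T, B3->T, B3->T, B3->F, B5->S, B4->F, B7->S, B6->F
  B9->E, B8->T, B9->S, B8->F
as a set, this run covers: B1=T, B3=T, B3=F, B4=F, B5=S, B6=F, B7=S, B8=T, B8=F, B9=S, B9=E
Answer: B1=T, B3=T, B3=F, B4=F, B5=S, B6=F, B7=S, B8=T, B8=F, B9=S, B9=E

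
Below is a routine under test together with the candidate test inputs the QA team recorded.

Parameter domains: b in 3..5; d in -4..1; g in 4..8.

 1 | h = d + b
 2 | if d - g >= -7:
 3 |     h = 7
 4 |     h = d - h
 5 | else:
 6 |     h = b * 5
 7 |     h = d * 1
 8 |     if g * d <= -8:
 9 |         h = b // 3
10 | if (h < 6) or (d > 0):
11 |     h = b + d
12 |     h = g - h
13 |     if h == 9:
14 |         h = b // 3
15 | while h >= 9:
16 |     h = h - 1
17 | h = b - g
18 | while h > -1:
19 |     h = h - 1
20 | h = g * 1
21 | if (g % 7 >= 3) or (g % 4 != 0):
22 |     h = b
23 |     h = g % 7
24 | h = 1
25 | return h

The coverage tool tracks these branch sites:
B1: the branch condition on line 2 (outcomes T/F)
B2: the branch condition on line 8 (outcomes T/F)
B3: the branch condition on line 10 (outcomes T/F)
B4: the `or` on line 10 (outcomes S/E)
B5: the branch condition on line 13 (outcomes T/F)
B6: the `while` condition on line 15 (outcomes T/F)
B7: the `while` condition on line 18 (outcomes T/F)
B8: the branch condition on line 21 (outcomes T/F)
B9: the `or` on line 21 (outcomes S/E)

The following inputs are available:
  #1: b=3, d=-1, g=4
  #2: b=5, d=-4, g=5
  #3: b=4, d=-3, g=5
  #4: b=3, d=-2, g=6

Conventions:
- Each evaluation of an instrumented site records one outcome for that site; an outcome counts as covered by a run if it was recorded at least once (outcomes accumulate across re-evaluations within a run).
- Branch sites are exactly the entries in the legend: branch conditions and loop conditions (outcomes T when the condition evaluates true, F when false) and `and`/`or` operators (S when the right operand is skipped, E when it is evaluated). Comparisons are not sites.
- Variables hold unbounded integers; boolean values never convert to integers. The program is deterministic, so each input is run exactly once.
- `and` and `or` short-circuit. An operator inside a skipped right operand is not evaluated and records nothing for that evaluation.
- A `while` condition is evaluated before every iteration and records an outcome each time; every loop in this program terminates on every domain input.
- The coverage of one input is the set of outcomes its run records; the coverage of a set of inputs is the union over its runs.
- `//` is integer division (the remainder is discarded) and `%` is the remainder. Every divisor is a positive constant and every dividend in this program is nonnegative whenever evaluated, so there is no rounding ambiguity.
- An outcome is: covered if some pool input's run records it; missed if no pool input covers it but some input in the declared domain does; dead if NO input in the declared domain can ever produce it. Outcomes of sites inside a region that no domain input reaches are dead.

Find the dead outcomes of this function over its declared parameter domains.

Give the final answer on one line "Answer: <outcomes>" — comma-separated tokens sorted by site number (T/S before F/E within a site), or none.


running all 90 domain inputs and tallying outcomes:
  B3=F: never recorded by any domain input -> dead
  B4=E: never recorded by any domain input -> dead
  B6=T: never recorded by any domain input -> dead
  reachable outcomes have witnesses, e.g. B1=T (e.g. b=3, d=-3, g=4), B1=F (e.g. b=3, d=-4, g=4), B2=T (e.g. b=3, d=-4, g=4), B2=F (e.g. b=3, d=-1, g=7)
Answer: B3=F, B4=E, B6=T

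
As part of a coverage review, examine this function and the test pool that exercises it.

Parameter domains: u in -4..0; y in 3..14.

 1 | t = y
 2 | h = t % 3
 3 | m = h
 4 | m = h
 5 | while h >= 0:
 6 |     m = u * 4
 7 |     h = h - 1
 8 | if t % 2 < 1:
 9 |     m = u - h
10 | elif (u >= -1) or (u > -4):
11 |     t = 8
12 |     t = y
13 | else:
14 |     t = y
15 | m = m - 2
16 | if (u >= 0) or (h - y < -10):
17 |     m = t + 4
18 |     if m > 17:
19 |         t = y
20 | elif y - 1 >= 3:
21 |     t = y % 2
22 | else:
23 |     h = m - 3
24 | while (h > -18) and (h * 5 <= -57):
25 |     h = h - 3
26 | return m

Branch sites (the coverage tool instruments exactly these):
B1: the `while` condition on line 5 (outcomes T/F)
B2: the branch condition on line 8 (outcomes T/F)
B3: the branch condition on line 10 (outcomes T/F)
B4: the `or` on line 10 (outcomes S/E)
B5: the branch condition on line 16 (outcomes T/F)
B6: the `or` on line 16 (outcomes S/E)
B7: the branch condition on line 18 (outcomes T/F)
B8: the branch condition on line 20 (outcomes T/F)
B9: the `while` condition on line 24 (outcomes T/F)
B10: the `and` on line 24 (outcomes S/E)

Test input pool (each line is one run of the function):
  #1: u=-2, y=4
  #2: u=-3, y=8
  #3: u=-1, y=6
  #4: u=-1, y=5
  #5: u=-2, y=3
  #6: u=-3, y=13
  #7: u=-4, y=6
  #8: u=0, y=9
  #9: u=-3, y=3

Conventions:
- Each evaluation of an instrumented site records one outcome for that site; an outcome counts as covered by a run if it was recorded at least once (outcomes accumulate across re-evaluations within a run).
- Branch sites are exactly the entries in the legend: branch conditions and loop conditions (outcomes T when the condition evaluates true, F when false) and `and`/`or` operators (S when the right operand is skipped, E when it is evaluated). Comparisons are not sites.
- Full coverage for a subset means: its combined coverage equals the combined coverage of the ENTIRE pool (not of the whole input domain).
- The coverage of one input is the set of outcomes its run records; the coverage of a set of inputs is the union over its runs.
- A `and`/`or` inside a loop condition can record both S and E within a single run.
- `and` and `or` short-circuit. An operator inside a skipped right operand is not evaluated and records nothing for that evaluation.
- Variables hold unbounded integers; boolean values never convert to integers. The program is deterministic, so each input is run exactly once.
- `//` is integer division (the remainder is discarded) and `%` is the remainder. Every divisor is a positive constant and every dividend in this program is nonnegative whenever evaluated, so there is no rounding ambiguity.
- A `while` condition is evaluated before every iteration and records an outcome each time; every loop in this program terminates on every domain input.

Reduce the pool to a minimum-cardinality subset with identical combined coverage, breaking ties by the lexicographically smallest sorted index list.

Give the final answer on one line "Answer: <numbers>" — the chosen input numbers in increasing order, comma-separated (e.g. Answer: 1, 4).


#1 (u=-2, y=4) -> covered: B1=T, B1=F, B2=T, B5=F, B6=E, B8=T, B9=F, B10=E
#2 (u=-3, y=8) -> covered: B1=T, B1=F, B2=T, B5=F, B6=E, B8=T, B9=F, B10=E
#3 (u=-1, y=6) -> covered: B1=T, B1=F, B2=T, B5=F, B6=E, B8=T, B9=F, B10=E
#4 (u=-1, y=5) -> covered: B1=T, B1=F, B2=F, B3=T, B4=S, B5=F, B6=E, B8=T, B9=F, B10=E
#5 (u=-2, y=3) -> covered: B1=T, B1=F, B2=F, B3=T, B4=E, B5=F, B6=E, B8=F, B9=T, B9=F, B10=S, B10=E
#6 (u=-3, y=13) -> covered: B1=T, B1=F, B2=F, B3=T, B4=E, B5=T, B6=E, B7=F, B9=F, B10=E
#7 (u=-4, y=6) -> covered: B1=T, B1=F, B2=T, B5=F, B6=E, B8=T, B9=F, B10=E
#8 (u=0, y=9) -> covered: B1=T, B1=F, B2=F, B3=T, B4=S, B5=T, B6=S, B7=F, B9=F, B10=E
#9 (u=-3, y=3) -> covered: B1=T, B1=F, B2=F, B3=T, B4=E, B5=F, B6=E, B8=F, B9=T, B9=F, B10=S, B10=E
together the pool reaches 18 outcomes: B1=T, B1=F, B2=T, B2=F, B3=T, B4=S, B4=E, B5=T, B5=F, B6=S, B6=E, B7=F, B8=T, B8=F, B9=T, B9=F, B10=S, B10=E
no size-1 subset reaches all 18 outcomes (best union: 12/18)
no size-2 subset reaches all 18 outcomes (best union: 16/18)
size 3: inputs {1, 5, 8} cover all 18 outcomes, and no lexicographically smaller subset of this size does
Answer: 1, 5, 8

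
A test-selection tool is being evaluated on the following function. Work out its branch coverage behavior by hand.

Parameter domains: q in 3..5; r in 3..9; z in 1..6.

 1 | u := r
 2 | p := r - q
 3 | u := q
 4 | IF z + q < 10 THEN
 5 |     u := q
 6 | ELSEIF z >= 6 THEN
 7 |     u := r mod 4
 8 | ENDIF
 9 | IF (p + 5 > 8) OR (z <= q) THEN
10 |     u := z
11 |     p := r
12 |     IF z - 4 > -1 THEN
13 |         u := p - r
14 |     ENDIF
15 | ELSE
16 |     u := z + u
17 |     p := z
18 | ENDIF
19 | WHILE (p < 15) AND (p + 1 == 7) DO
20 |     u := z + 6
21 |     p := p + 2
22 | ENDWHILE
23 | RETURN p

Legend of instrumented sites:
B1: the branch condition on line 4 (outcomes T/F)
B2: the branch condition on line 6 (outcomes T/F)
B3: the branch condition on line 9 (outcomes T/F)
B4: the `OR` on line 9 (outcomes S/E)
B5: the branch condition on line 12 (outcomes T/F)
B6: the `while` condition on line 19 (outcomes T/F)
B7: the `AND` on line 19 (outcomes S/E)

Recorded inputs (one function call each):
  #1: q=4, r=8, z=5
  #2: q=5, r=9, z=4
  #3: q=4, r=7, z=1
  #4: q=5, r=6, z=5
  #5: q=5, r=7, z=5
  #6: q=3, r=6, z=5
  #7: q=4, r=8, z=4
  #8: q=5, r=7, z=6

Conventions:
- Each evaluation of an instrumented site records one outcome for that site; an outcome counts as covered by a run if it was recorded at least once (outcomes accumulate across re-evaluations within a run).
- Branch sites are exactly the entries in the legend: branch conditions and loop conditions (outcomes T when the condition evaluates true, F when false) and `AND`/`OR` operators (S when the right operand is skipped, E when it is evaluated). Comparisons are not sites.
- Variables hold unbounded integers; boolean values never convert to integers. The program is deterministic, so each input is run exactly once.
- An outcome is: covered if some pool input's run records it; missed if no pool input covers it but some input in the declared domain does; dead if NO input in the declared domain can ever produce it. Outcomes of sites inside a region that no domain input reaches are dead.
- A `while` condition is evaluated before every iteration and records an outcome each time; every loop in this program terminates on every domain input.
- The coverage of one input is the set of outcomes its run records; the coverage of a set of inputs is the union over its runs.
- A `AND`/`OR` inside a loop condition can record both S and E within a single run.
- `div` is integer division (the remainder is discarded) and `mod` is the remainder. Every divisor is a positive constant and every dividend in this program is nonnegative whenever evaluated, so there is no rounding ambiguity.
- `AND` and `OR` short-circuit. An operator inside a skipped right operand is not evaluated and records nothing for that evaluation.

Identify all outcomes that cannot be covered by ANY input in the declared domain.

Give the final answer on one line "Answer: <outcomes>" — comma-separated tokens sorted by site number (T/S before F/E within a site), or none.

sweeping the full domain (126 inputs) for each outcome:
  B7=S: no domain input ever produces it -> dead
  reachable outcomes have witnesses, e.g. B1=T (e.g. q=3, r=3, z=1), B1=F (e.g. q=4, r=3, z=6), B2=T (e.g. q=4, r=3, z=6), B2=F (e.g. q=5, r=3, z=5)

Answer: B7=S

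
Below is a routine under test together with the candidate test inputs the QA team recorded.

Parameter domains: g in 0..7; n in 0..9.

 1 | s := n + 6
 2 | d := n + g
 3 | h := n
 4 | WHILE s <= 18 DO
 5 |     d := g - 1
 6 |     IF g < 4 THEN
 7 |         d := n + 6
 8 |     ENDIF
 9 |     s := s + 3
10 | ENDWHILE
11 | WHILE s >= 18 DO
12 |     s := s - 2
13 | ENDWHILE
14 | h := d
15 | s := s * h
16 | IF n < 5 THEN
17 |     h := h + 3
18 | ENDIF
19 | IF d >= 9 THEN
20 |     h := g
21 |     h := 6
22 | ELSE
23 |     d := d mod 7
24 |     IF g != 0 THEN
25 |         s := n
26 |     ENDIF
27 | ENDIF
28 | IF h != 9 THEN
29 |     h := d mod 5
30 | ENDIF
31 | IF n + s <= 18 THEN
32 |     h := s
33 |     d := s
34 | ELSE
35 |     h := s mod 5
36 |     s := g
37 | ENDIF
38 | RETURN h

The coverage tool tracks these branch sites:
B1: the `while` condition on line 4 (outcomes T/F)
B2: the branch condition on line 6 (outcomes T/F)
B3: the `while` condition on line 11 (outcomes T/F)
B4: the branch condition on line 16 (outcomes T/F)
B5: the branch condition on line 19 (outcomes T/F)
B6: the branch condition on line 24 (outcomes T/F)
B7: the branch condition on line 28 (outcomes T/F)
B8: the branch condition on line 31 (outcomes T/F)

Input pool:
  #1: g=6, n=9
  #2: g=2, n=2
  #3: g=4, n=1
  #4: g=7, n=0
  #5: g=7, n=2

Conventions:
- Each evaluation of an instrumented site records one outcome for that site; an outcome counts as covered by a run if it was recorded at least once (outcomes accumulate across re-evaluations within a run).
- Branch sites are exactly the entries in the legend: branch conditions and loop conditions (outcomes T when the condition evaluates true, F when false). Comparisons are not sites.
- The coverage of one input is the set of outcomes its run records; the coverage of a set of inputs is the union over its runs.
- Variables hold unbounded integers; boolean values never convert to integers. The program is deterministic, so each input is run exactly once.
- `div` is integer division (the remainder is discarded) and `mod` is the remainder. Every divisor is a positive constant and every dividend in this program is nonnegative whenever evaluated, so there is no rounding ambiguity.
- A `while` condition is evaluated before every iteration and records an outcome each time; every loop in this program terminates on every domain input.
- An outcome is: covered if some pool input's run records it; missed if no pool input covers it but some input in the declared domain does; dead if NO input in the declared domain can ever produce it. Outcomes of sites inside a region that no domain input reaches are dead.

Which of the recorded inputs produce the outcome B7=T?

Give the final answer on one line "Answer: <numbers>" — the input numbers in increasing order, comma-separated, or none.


input #1 (g=6, n=9): produces B7=T
input #2 (g=2, n=2): produces B7=T
input #3 (g=4, n=1): produces B7=T
input #4 (g=7, n=0): does not produce B7=T
input #5 (g=7, n=2): does not produce B7=T
Answer: 1, 2, 3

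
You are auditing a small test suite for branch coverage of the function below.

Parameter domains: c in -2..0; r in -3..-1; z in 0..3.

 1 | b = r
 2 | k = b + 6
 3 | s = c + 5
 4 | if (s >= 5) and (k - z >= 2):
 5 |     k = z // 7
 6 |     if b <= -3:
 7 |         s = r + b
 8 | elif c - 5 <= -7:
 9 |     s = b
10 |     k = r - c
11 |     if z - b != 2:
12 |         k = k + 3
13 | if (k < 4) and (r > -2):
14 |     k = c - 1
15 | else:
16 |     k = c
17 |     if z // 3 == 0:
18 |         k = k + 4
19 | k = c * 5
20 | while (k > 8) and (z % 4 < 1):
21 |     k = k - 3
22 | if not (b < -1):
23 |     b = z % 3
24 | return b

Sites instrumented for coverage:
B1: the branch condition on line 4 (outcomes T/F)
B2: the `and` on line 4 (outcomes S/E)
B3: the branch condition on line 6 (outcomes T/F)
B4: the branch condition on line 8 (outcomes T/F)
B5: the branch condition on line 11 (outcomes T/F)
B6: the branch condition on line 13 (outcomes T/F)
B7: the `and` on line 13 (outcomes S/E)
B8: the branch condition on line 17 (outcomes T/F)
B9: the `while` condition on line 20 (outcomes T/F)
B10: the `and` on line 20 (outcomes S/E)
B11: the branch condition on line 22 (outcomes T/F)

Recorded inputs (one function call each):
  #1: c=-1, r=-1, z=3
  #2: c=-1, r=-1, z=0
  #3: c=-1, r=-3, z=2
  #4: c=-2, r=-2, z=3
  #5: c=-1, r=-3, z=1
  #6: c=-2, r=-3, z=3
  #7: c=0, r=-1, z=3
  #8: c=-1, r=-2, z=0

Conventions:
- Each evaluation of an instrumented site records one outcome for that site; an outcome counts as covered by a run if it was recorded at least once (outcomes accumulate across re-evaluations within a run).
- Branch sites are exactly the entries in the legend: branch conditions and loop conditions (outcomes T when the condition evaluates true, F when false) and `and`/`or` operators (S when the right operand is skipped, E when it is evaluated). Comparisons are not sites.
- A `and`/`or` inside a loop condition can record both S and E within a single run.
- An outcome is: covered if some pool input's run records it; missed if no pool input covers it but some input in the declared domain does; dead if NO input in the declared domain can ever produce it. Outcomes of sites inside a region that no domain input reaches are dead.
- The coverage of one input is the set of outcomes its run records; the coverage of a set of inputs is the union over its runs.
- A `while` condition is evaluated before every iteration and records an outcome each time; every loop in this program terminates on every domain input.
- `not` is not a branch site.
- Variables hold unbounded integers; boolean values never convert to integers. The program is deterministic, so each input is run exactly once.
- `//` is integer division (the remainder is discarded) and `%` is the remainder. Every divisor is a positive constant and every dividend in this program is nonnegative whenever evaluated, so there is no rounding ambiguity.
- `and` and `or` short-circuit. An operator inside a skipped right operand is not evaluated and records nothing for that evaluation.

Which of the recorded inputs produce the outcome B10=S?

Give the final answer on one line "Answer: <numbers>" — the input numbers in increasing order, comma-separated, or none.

input #1 (c=-1, r=-1, z=3): records B10=S
input #2 (c=-1, r=-1, z=0): records B10=S
input #3 (c=-1, r=-3, z=2): records B10=S
input #4 (c=-2, r=-2, z=3): records B10=S
input #5 (c=-1, r=-3, z=1): records B10=S
input #6 (c=-2, r=-3, z=3): records B10=S
input #7 (c=0, r=-1, z=3): records B10=S
input #8 (c=-1, r=-2, z=0): records B10=S

Answer: 1, 2, 3, 4, 5, 6, 7, 8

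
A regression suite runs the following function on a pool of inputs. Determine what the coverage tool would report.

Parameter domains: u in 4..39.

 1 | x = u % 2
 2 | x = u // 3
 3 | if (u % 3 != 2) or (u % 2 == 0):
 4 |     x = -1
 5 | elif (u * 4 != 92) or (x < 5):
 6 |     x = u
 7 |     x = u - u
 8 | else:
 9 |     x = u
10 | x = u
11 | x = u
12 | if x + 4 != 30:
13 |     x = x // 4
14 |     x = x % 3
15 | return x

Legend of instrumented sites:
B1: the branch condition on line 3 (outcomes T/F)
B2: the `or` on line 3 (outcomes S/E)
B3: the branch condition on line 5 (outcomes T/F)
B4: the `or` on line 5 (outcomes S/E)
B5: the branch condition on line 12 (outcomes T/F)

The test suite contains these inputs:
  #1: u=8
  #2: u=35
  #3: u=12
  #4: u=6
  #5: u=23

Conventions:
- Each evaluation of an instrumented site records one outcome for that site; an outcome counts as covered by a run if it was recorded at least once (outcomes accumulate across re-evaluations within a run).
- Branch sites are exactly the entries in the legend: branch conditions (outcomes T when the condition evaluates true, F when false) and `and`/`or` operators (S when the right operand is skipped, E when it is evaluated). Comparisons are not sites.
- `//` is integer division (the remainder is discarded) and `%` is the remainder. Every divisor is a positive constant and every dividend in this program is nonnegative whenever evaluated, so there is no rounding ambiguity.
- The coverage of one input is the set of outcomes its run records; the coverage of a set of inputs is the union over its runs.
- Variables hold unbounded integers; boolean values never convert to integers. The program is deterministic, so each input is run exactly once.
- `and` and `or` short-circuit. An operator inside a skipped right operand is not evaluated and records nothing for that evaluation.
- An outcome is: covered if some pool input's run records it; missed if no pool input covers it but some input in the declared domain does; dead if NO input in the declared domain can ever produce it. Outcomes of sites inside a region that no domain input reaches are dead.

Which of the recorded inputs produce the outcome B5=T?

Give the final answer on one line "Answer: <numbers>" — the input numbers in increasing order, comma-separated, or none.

input #1 (u=8): produces B5=T
input #2 (u=35): produces B5=T
input #3 (u=12): produces B5=T
input #4 (u=6): produces B5=T
input #5 (u=23): produces B5=T

Answer: 1, 2, 3, 4, 5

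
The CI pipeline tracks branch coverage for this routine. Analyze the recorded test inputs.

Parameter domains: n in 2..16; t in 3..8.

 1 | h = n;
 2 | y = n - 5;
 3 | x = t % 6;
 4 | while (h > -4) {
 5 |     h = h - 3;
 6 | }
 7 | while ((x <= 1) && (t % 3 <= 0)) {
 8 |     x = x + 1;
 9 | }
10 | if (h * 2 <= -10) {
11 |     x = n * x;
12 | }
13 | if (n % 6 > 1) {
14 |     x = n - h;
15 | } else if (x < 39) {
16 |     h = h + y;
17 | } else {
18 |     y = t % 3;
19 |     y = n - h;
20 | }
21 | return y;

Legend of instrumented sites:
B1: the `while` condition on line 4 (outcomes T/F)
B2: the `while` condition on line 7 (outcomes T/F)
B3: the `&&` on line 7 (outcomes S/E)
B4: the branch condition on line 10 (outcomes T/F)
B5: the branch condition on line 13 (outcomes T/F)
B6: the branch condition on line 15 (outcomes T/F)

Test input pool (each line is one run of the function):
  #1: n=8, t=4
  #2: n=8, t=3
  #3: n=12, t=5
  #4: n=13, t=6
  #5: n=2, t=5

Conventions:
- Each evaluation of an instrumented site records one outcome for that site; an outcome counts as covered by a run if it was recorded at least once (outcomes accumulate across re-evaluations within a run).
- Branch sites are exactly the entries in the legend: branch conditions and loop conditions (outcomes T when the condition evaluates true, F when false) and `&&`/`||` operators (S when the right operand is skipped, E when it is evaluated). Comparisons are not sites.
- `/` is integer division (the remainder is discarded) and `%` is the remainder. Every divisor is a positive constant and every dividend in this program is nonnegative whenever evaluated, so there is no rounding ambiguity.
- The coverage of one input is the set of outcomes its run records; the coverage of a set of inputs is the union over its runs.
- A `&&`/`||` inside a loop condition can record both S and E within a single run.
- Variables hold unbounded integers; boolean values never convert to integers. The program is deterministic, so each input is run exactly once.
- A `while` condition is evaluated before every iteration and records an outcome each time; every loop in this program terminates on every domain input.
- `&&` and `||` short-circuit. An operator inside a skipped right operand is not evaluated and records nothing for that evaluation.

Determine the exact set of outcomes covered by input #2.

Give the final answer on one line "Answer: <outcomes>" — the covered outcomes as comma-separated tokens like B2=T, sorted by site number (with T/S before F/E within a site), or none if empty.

Simulating input #2 (n=8, t=3) step by step:
  B1->T, B1->T, B1->T, B1->T, B1->F, B3->S, B2->F, B4->F, B5->T
deduplicating events, the covered set is: B1=T, B1=F, B2=F, B3=S, B4=F, B5=T

Answer: B1=T, B1=F, B2=F, B3=S, B4=F, B5=T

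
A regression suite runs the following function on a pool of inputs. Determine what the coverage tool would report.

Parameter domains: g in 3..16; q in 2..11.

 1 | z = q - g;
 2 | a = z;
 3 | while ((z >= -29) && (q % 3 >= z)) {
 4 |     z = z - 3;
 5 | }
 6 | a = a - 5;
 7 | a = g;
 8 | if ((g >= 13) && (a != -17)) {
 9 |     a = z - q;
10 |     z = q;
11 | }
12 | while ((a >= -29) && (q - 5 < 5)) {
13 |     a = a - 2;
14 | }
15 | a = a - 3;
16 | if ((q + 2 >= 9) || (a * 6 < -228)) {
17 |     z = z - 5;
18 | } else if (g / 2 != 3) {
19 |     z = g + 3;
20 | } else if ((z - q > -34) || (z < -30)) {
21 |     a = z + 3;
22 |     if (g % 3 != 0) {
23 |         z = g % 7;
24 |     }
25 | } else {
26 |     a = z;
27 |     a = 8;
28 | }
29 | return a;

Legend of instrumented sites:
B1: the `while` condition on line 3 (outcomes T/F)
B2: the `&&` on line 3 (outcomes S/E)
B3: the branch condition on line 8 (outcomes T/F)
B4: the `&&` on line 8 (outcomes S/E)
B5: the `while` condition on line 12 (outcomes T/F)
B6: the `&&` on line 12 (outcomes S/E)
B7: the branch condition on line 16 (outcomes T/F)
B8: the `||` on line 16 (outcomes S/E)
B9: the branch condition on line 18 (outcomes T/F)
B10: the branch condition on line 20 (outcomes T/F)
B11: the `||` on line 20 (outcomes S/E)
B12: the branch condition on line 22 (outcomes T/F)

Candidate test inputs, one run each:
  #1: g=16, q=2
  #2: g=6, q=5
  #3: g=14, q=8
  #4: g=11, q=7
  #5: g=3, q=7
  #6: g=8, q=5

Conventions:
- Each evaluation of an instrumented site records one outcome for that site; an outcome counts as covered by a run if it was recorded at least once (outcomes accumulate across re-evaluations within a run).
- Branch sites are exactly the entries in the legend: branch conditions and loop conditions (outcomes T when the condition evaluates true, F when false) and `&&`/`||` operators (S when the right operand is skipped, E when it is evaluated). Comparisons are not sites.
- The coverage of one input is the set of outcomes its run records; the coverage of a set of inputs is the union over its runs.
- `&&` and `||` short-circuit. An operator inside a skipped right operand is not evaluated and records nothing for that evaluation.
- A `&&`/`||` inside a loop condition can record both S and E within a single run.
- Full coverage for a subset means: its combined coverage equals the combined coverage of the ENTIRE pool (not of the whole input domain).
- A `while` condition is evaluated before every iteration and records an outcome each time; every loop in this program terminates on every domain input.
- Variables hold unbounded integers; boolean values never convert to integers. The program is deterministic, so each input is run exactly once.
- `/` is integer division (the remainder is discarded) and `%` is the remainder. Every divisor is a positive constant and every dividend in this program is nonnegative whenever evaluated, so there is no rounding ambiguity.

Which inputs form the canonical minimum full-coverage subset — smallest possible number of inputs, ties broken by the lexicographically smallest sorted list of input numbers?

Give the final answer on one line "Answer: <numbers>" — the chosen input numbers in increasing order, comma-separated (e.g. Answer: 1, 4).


input #1, g=16, q=2: events B2->E, B1->T, B2->E, B1->T, B2->E, B1->T, B2->E, B1->T, B2->E, B1->T, B2->E, B1->T, B2->S, B1->F, ...; outcomes B1=T, B1=F, B2=S, B2=E, B3=T, B4=E, B5=F, B6=S, B7=F, B8=E, B9=T
input #2, g=6, q=5: events B2->E, B1->T, B2->E, B1->T, B2->E, B1->T, B2->E, B1->T, B2->E, B1->T, B2->E, B1->T, B2->E, B1->T, ...; outcomes B1=T, B1=F, B2=S, B2=E, B3=F, B4=S, B5=T, B5=F, B6=S, B6=E, B7=F, B8=E, B9=F, B10=T, B11=E, B12=F
input #3, g=14, q=8: events B2->E, B1->T, B2->E, B1->T, B2->E, B1->T, B2->E, B1->T, B2->E, B1->T, B2->E, B1->T, B2->E, B1->T, ...; outcomes B1=T, B1=F, B2=S, B2=E, B3=T, B4=E, B5=F, B6=S, B7=T, B8=S
input #4, g=11, q=7: events B2->E, B1->T, B2->E, B1->T, B2->E, B1->T, B2->E, B1->T, B2->E, B1->T, B2->E, B1->T, B2->E, B1->T, ...; outcomes B1=T, B1=F, B2=S, B2=E, B3=F, B4=S, B5=T, B5=F, B6=S, B6=E, B7=T, B8=S
input #5, g=3, q=7: events B2->E, B1->F, B4->S, B3->F, B6->E, B5->T, B6->E, B5->T, B6->E, B5->T, B6->E, B5->T, B6->E, B5->T, ...; outcomes B1=F, B2=E, B3=F, B4=S, B5=T, B5=F, B6=S, B6=E, B7=T, B8=S
input #6, g=8, q=5: events B2->E, B1->T, B2->E, B1->T, B2->E, B1->T, B2->E, B1->T, B2->E, B1->T, B2->E, B1->T, B2->E, B1->T, ...; outcomes B1=T, B1=F, B2=S, B2=E, B3=F, B4=S, B5=T, B5=F, B6=S, B6=E, B7=F, B8=E, B9=T
pool-wide coverage (21 outcomes): B1=T, B1=F, B2=S, B2=E, B3=T, B3=F, B4=S, B4=E, B5=T, B5=F, B6=S, B6=E, B7=T, B7=F, B8=S, B8=E, B9=T, B9=F, B10=T, B11=E, B12=F
size 1 is not enough: best union over all size-1 subsets is 16/21
size 2 is not enough: best union over all size-2 subsets is 20/21
at size 3, {1, 2, 3} reaches all 21 outcomes; every lexicographically earlier size-3 subset fails
Answer: 1, 2, 3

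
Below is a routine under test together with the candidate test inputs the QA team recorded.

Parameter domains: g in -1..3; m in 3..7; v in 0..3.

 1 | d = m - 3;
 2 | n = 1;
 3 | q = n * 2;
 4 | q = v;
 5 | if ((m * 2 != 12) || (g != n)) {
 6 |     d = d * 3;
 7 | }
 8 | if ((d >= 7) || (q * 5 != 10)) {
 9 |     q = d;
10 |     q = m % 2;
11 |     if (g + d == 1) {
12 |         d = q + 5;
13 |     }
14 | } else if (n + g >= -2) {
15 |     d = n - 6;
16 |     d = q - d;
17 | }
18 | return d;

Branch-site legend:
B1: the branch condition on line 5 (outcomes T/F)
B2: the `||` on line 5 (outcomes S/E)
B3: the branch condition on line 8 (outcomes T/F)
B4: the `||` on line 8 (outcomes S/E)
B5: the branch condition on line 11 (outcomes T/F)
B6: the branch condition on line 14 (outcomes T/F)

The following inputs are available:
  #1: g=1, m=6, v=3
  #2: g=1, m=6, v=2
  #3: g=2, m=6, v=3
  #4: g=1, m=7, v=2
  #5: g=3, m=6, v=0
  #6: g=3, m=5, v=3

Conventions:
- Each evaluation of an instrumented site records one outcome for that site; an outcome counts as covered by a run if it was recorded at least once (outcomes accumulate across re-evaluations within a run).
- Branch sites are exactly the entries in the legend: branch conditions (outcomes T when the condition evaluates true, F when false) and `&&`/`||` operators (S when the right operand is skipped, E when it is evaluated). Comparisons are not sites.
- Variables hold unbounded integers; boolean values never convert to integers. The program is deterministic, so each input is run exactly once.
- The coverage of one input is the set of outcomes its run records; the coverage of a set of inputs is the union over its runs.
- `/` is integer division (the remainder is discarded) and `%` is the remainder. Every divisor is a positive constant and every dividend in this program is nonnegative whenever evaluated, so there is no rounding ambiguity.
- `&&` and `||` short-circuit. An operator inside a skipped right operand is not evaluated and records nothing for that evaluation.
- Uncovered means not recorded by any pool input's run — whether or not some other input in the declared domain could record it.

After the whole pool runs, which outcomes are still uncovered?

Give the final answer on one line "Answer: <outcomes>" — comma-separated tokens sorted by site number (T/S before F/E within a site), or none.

test 1 (g=1, m=6, v=3) hits B1=F, B2=E, B3=T, B4=E, B5=F
test 2 (g=1, m=6, v=2) hits B1=F, B2=E, B3=F, B4=E, B6=T
test 3 (g=2, m=6, v=3) hits B1=T, B2=E, B3=T, B4=S, B5=F
test 4 (g=1, m=7, v=2) hits B1=T, B2=S, B3=T, B4=S, B5=F
test 5 (g=3, m=6, v=0) hits B1=T, B2=E, B3=T, B4=S, B5=F
test 6 (g=3, m=5, v=3) hits B1=T, B2=S, B3=T, B4=E, B5=F
union over the pool: B1=T, B1=F, B2=S, B2=E, B3=T, B3=F, B4=S, B4=E, B5=F, B6=T
uncovered (2 of 12): B5=T, B6=F

Answer: B5=T, B6=F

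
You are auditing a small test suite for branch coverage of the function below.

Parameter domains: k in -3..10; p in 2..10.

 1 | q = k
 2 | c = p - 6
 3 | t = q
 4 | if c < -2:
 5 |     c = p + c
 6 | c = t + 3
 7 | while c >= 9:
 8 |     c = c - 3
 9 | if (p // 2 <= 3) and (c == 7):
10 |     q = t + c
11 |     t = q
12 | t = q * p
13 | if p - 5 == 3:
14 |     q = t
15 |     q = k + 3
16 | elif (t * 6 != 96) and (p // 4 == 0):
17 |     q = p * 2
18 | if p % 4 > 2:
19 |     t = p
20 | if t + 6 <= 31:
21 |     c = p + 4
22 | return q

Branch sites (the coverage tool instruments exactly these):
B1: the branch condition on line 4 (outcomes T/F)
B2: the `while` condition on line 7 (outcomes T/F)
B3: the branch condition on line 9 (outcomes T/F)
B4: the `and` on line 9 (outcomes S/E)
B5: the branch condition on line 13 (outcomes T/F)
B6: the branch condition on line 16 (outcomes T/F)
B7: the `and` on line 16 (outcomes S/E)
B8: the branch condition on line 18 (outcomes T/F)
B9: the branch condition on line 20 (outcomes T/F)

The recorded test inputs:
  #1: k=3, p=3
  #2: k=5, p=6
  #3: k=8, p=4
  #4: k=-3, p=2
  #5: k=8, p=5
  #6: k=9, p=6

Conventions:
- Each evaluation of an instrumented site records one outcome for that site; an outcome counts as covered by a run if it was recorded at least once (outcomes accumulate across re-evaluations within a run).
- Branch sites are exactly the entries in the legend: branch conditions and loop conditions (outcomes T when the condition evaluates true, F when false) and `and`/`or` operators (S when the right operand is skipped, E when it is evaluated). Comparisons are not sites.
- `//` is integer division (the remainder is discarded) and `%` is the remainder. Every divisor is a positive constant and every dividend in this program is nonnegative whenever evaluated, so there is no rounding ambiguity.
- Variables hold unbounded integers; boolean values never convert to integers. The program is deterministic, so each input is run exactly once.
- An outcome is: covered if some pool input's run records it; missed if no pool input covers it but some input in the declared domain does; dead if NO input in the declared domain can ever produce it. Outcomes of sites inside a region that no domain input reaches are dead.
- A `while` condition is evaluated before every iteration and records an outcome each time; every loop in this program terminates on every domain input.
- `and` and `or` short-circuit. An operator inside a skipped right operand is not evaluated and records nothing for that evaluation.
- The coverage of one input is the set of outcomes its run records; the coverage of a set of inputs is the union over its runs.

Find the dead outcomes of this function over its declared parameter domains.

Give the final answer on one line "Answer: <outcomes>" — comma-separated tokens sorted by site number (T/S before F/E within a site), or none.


sweeping the full domain (126 inputs) for each outcome:
  reachable outcomes have witnesses, e.g. B1=T (e.g. k=-3, p=2), B1=F (e.g. k=-3, p=4), B2=T (e.g. k=6, p=2), B2=F (e.g. k=-3, p=2)
Answer: none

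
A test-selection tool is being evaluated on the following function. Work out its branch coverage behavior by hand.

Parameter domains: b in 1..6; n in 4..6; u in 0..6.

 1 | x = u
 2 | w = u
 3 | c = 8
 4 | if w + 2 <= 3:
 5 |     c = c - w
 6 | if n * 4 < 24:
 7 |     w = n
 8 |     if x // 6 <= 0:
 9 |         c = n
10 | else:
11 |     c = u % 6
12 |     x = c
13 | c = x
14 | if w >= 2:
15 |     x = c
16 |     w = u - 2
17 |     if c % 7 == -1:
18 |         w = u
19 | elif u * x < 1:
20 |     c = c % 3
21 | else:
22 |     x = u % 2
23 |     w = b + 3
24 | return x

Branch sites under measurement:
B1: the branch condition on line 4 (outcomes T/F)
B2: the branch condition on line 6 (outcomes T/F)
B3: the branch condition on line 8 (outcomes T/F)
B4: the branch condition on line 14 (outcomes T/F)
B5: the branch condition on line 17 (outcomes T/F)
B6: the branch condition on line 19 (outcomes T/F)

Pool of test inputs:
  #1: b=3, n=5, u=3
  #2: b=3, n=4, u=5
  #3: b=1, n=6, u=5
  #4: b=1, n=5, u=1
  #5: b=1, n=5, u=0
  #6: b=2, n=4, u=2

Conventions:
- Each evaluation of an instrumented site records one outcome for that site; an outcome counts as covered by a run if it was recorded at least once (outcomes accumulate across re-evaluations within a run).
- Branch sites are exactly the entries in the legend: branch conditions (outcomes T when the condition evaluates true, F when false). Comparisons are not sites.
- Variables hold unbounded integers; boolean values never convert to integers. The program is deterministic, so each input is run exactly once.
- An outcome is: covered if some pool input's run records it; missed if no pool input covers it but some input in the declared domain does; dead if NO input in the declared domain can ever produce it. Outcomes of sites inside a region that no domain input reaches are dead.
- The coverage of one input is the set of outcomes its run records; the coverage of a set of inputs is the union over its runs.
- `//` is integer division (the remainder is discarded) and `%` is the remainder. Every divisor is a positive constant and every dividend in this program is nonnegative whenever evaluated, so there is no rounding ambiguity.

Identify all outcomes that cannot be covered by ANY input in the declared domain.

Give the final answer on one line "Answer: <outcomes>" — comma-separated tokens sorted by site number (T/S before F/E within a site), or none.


running all 126 domain inputs and tallying outcomes:
  B5=T: no domain input ever produces it -> dead
  reachable outcomes have witnesses, e.g. B1=T (e.g. b=1, n=4, u=0), B1=F (e.g. b=1, n=4, u=2), B2=T (e.g. b=1, n=4, u=0), B2=F (e.g. b=1, n=6, u=0)
Answer: B5=T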